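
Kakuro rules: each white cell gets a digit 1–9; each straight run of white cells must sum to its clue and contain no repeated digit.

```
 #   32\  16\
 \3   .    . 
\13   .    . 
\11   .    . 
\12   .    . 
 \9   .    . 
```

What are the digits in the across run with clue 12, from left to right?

3 in 2 cells must be {1,2}; 16 in 5 cells must be {1,2,3,4,6}.
Only 2 fits R1C1 under both its across sum 3 and down sum 32.
R1C2 = 3 − 2 = 1 completes the 3 across.
Nothing is forced directly, so branch on R2C2, whose candidates are 4 or 6. If R2C2 = 4: that forces R2C1 = 9, R4C2 = 3, after which R4C1 would have to be in {9} for the 12 across but in {6,7,8} for the 32 down — contradiction. So R2C2 = 6.
R2C1 = 13 − 6 = 7 completes the 13 across.
No cell is forced outright now. R5C1 can only be 6 or 8 (the digits allowed by both its 9 across and its 32 down). If R5C1 = 8: that forces R4C1 = 9, R4C2 = 3, after which R5C2 would have to be in {1} for the 9 across but in {2,4} for the 16 down — contradiction. So R5C1 = 6.
R5C2 = 9 − 6 = 3 completes the 9 across.
Given what's placed, R4C2 must be 4 to fit the 12 across and 16 down.
R3C2 = 16 − 14 = 2 completes the 16 down.
R4C1 = 12 − 4 = 8 completes the 12 across.

8, 4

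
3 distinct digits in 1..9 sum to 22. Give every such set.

{5,8,9}; {6,7,9}

3 distinct digits from 1–9 sum between 6 and 24.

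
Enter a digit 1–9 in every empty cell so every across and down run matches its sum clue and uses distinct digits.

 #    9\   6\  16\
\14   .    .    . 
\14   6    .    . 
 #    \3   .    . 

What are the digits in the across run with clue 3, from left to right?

1, 2

3 in 2 cells must be {1,2}; 6 in 3 cells must be {1,2,3}.
R1C1 = 9 − 6 = 3 completes the 9 down.
R1C2 = 2: the only remaining digit allowed by both the 14 across and the 6 down.
R1C3 = 14 − 5 = 9 completes the 14 across.
R3C2 = 1: the only remaining digit allowed by both the 3 across and the 6 down.
R3C3 = 3 − 1 = 2 completes the 3 across.
R2C2 = 6 − 3 = 3 completes the 6 down.
R2C3 = 14 − 9 = 5 completes the 14 across.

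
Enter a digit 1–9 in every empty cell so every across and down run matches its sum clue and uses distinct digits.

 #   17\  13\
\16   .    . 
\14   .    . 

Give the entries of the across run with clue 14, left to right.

16 in 2 cells must be {7,9}; 17 in 2 cells must be {8,9}.
The 16 across and the 17 down share only 9, so R1C1 = 9.
R1C2 = 16 − 9 = 7 completes the 16 across.
R2C1 = 17 − 9 = 8 completes the 17 down.
R2C2 = 14 − 8 = 6 completes the 14 across.

8 6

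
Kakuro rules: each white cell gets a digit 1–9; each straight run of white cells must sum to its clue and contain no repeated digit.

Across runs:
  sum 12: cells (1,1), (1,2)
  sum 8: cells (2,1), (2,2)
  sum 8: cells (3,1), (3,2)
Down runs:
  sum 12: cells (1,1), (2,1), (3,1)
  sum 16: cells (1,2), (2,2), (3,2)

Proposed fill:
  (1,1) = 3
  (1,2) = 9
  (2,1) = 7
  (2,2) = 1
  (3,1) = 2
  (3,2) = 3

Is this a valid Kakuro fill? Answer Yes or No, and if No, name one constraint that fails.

No — the across run (3,1)–(3,2) sums to 5, not 8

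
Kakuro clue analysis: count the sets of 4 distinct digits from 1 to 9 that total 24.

4 distinct digits from 1–9 sum between 10 and 30.

8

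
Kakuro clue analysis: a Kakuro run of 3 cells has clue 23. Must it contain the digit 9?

Yes

The only way to make 23 from 3 distinct digits is {6,8,9}, which contains 9.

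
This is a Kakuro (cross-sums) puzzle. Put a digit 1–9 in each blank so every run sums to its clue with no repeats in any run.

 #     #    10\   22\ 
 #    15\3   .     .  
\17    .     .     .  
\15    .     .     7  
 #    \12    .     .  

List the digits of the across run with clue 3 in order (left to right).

1 2

3 in 2 cells must be {1,2}; 10 in 4 cells must be {1,2,3,4}.
Given what's placed, R3C1 must be 6 to fit the 15 across and 15 down.
R3C2 = 15 − 13 = 2 completes the 15 across.
Given what's placed, R1C2 must be 1 to fit the 3 across and 10 down.
R1C3 = 3 − 1 = 2 completes the 3 across.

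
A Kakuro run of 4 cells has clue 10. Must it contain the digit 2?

The only way to make 10 from 4 distinct digits is {1,2,3,4}, which contains 2.

Yes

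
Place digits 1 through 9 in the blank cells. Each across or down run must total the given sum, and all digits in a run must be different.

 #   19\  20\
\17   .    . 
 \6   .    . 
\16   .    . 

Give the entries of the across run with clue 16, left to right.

9, 7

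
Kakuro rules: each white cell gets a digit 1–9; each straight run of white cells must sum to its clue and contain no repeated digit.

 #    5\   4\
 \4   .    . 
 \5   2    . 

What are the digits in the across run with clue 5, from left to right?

2, 3

4 in 2 cells must be {1,3}.
R1C1 = 5 − 2 = 3 completes the 5 down.
R1C2 = 4 − 3 = 1 completes the 4 across.
R2C2 = 5 − 2 = 3 completes the 5 across.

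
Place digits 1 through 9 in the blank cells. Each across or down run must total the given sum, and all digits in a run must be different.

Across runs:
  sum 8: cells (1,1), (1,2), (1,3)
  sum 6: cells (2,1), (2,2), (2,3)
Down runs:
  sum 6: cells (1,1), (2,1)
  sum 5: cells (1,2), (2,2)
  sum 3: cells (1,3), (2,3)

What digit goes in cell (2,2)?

3

6 in 3 cells must be {1,2,3}; 3 in 2 cells must be {1,2}.
Nothing is forced directly, so branch on (1,3), whose candidates are 1 or 2. If (1,3) = 2: that forces (1,2) = 1, after which (2,2) would have to be in {1,2,3} for the 6 across but in {4} for the 5 down — contradiction. So (1,3) = 1.
(2,3) = 3 − 1 = 2 completes the 3 down.
Given what's placed, (2,1) must be 1 to fit the 6 across and 6 down.
(2,2) = 6 − 3 = 3 completes the 6 across.
(1,1) = 6 − 1 = 5 completes the 6 down.
(1,2) = 8 − 6 = 2 completes the 8 across.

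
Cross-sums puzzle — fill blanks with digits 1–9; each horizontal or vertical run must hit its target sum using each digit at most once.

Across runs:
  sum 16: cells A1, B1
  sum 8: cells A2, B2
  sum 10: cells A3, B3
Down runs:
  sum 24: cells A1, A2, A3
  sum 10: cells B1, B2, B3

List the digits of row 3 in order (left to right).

16 in 2 cells must be {7,9}; 24 in 3 cells must be {7,8,9}.
The 16 across and the 10 down share only 7, so B1 = 7.
The 8 across and the 24 down share only 7, so A2 = 7.
B2 = 8 − 7 = 1 completes the 8 across.
B3 = 10 − 8 = 2 completes the 10 down.
A1 = 16 − 7 = 9 completes the 16 across.
A3 = 10 − 2 = 8 completes the 10 across.

8, 2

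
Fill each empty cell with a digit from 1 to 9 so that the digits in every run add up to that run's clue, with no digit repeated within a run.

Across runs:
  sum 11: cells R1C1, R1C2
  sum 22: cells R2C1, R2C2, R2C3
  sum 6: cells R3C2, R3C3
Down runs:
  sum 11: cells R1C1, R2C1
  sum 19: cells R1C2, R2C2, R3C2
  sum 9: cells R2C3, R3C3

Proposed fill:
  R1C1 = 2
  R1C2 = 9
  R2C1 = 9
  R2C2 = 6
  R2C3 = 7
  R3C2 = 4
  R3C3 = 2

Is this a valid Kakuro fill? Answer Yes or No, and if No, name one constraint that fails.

Across: 2+9=11; 9+6+7=22; 4+2=6. Down: 2+9=11; 9+6+4=19; 7+2=9. No digit repeats within any run.

Yes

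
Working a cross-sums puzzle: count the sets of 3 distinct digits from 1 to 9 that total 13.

7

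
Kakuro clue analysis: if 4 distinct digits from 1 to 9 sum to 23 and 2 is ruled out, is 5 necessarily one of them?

Counterexample: {1,6,7,9} sums to 23 under that restriction without using 5.

No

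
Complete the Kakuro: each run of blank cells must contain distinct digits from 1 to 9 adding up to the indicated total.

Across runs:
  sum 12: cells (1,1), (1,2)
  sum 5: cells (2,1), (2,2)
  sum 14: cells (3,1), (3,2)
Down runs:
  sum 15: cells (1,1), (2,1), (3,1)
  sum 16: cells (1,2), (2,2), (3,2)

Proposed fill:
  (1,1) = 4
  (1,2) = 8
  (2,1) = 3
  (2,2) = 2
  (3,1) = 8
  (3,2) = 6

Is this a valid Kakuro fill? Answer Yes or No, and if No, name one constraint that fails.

Yes

Across: 4+8=12; 3+2=5; 8+6=14. Down: 4+3+8=15; 8+2+6=16. No digit repeats within any run.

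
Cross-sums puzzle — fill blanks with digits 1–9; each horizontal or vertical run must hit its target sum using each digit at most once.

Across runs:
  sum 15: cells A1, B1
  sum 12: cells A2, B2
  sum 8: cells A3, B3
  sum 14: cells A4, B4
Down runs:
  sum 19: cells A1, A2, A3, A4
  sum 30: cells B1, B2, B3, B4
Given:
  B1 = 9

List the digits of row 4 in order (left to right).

8, 6

30 in 4 cells must be {6,7,8,9}.
A1 = 15 − 9 = 6 completes the 15 across.
Nothing is forced directly, so branch on B2, whose candidates are 7 or 8. If B2 = 7: that forces A2 = 5, B3 = 6, after which A4 would have to be in {5,6,8,9} for the 14 across but in {1,7} for the 19 down — contradiction. So B2 = 8.
A2 = 12 − 8 = 4 completes the 12 across.
A4 = 8: the only remaining digit allowed by both the 14 across and the 19 down.
B4 = 14 − 8 = 6 completes the 14 across.
A3 = 19 − 18 = 1 completes the 19 down.
B3 = 8 − 1 = 7 completes the 8 across.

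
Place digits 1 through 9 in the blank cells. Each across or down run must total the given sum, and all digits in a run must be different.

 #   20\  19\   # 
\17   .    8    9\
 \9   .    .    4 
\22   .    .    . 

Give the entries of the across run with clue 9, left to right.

17 in 2 cells must be {8,9}.
R1C1 = 17 − 8 = 9 completes the 17 across.
Given what's placed, R2C1 must be 3 to fit the 9 across and 20 down.
R2C2 = 9 − 7 = 2 completes the 9 across.
R3C1 = 20 − 12 = 8 completes the 20 down.
R3C2 = 19 − 10 = 9 completes the 19 down.
R3C3 = 22 − 17 = 5 completes the 22 across.

3, 2, 4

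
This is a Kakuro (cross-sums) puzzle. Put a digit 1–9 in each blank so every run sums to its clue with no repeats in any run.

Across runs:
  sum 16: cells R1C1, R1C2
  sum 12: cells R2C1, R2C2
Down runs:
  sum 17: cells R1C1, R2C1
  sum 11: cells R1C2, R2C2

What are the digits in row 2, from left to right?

8, 4

16 in 2 cells must be {7,9}; 17 in 2 cells must be {8,9}.
The 16 across and the 17 down share only 9, so R1C1 = 9.
R1C2 = 16 − 9 = 7 completes the 16 across.
R2C1 = 17 − 9 = 8 completes the 17 down.
R2C2 = 12 − 8 = 4 completes the 12 across.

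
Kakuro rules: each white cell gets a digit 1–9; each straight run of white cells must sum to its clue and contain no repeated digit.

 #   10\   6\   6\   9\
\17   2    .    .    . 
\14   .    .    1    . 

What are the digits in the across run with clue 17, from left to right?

R1C3 = 6 − 1 = 5 completes the 6 down.
R2C1 = 10 − 2 = 8 completes the 10 down.
R2C2 = 2: the only remaining digit allowed by both the 14 across and the 6 down.
R2C4 = 14 − 11 = 3 completes the 14 across.
R1C2 = 6 − 2 = 4 completes the 6 down.
R1C4 = 17 − 11 = 6 completes the 17 across.

2 4 5 6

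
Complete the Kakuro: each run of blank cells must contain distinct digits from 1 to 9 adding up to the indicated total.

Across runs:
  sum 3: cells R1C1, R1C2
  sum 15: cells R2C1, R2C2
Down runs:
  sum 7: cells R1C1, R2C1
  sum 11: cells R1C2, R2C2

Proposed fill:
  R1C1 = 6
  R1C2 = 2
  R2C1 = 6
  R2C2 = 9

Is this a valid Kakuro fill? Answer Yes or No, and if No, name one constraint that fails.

No — the across run R1C1–R1C2 sums to 8, not 3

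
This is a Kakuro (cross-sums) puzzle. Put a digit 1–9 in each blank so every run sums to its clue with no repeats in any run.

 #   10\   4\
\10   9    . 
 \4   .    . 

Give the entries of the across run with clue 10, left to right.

9 1

4 in 2 cells must be {1,3}.
R1C2 = 10 − 9 = 1 completes the 10 across.
R2C1 = 10 − 9 = 1 completes the 10 down.
R2C2 = 4 − 1 = 3 completes the 4 across.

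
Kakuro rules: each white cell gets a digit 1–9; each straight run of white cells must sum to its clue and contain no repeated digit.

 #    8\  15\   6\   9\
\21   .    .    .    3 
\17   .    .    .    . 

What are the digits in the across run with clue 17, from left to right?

R2C4 = 9 − 3 = 6 completes the 9 down.
No cell is forced outright now. R2C2 can only be 7 or 8 (the digits allowed by both its 17 across and its 15 down). If R2C2 = 7: that forces R1C2 = 8, R2C3 = 1, after which R1C3 would have to be in {1,4,6,9} for the 21 across but in {5} for the 6 down — contradiction. So R2C2 = 8.
R1C2 = 15 − 8 = 7 completes the 15 down.
No cell is forced outright now. R1C3 can only be 2 or 5 (the digits allowed by both its 21 across and its 6 down). If R1C3 = 2: then R1C1 would have to be in {9} for the 21 across but in {1,2,3,5,6,7} for the 8 down — contradiction. So R1C3 = 5.
R1C1 = 21 − 15 = 6 completes the 21 across.
R2C1 = 8 − 6 = 2 completes the 8 down.
R2C3 = 17 − 16 = 1 completes the 17 across.

2, 8, 1, 6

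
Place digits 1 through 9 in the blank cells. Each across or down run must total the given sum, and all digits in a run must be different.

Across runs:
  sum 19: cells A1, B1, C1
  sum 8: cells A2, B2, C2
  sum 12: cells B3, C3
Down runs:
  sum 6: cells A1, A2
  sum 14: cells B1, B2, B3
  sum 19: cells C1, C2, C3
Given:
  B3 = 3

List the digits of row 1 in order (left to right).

5, 6, 8

C3 = 12 − 3 = 9 completes the 12 across.
No cell is forced outright now. B2 can only be 2 or 4 or 5 (the digits allowed by both its 8 across and its 14 down). If B2 = 2: that forces B1 = 9, after which C2 would have to be in {1,5} for the 8 across but in {2,3,4,6,7,8} for the 19 down — contradiction. If B2 = 4: that forces B1 = 7, A2 = 1, C2 = 3, after which A1 would have to be in {3,4,8,9} for the 19 across but in {5} for the 6 down — contradiction. So B2 = 5.
B1 = 14 − 8 = 6 completes the 14 down.
C2 = 2: the only remaining digit allowed by both the 8 across and the 19 down.
C1 = 19 − 11 = 8 completes the 19 down.
A2 = 8 − 7 = 1 completes the 8 across.
A1 = 19 − 14 = 5 completes the 19 across.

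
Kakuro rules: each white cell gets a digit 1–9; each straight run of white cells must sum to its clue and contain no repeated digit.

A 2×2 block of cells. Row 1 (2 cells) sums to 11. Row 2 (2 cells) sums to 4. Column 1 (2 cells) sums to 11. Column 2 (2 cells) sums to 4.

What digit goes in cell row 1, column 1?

8

4 in 2 cells must be {1,3}.
The 11 across and the 4 down share only 3, so (1,2) = 3.
The 4 across and the 11 down share only 3, so (2,1) = 3.
(2,2) = 4 − 3 = 1 completes the 4 across.
(1,1) = 11 − 3 = 8 completes the 11 across.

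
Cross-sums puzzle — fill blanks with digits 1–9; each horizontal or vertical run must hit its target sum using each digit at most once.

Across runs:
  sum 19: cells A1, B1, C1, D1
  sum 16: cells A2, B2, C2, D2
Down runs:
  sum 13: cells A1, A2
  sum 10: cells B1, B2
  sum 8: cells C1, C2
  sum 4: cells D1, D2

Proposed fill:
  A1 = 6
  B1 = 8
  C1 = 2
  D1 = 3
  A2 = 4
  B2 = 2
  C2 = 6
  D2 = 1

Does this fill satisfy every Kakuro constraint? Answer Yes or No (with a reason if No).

No — the down run A1–A2 sums to 10, not 13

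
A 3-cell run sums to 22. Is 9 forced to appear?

Yes

Every partition of 22 into 3 distinct digits includes 9: {5,8,9}, {6,7,9}.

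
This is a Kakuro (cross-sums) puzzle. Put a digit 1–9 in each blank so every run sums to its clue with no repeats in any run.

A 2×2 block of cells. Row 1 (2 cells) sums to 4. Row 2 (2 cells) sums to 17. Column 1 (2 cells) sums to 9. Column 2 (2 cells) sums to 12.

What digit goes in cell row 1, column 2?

4 in 2 cells must be {1,3}; 17 in 2 cells must be {8,9}.
The 4 across and the 12 down share only 3, so (1,2) = 3.
The 17 across and the 9 down share only 8, so (2,1) = 8.
(2,2) = 17 − 8 = 9 completes the 17 across.
(1,1) = 4 − 3 = 1 completes the 4 across.

3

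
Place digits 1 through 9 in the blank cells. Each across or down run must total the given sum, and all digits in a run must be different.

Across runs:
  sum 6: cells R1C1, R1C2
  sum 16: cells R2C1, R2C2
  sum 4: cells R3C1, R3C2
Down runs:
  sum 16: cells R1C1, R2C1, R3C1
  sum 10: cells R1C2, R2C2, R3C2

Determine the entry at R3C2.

16 in 2 cells must be {7,9}; 4 in 2 cells must be {1,3}.
The 16 across and the 10 down share only 7, so R2C2 = 7.
Given what's placed, R3C2 must be 1 to fit the 4 across and 10 down.
R1C2 = 10 − 8 = 2 completes the 10 down.
R2C1 = 16 − 7 = 9 completes the 16 across.
R3C1 = 4 − 1 = 3 completes the 4 across.
R1C1 = 6 − 2 = 4 completes the 6 across.

1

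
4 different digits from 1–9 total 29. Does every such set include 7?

The only way to make 29 from 4 distinct digits is {5,7,8,9}, which contains 7.

Yes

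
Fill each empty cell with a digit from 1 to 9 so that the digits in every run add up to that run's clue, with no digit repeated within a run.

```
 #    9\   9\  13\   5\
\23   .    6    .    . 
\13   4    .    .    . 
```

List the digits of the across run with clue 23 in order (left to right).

R1C1 = 9 − 4 = 5 completes the 9 down.
R2C2 = 9 − 6 = 3 completes the 9 down.
R2C3 = 5: the only remaining digit allowed by both the 13 across and the 13 down.
R2C4 = 13 − 12 = 1 completes the 13 across.
R1C3 = 13 − 5 = 8 completes the 13 down.
R1C4 = 23 − 19 = 4 completes the 23 across.

5 6 8 4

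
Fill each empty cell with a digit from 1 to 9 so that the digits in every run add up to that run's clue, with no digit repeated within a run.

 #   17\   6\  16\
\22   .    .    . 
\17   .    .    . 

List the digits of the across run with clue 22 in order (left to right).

8 5 9

17 in 2 cells must be {8,9}; 16 in 2 cells must be {7,9}.
The 22 across and the 6 down share only 5, so R1C2 = 5.
Given what's placed, R1C3 must be 9 to fit the 22 across and 16 down.
R2C2 = 6 − 5 = 1 completes the 6 down.
R2C3 = 16 − 9 = 7 completes the 16 down.
R1C1 = 22 − 14 = 8 completes the 22 across.
R2C1 = 17 − 8 = 9 completes the 17 across.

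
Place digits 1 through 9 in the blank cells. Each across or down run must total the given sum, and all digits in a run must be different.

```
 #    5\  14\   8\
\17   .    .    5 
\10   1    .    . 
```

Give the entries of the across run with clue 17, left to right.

R1C1 = 5 − 1 = 4 completes the 5 down.
R1C2 = 17 − 9 = 8 completes the 17 across.
R2C2 = 14 − 8 = 6 completes the 14 down.
R2C3 = 10 − 7 = 3 completes the 10 across.

4 8 5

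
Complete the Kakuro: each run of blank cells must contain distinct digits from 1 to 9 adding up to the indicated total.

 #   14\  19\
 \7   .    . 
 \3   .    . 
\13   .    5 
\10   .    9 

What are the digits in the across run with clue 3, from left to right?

3 in 2 cells must be {1,2}.
R3C1 = 13 − 5 = 8 completes the 13 across.
R4C1 = 10 − 9 = 1 completes the 10 across.
R2C1 = 2: the only remaining digit allowed by both the 3 across and the 14 down.
R2C2 = 3 − 2 = 1 completes the 3 across.
R1C1 = 14 − 11 = 3 completes the 14 down.
R1C2 = 7 − 3 = 4 completes the 7 across.

2 1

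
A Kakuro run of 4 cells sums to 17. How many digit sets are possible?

9

4 distinct digits from 1–9 sum between 10 and 30.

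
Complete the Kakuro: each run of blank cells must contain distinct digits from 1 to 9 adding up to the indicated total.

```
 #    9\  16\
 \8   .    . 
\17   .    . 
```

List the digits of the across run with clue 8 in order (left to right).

17 in 2 cells must be {8,9}; 16 in 2 cells must be {7,9}.
The 8 across and the 16 down share only 7, so R1C2 = 7.
The 17 across and the 9 down share only 8, so R2C1 = 8.
R2C2 = 17 − 8 = 9 completes the 17 across.
R1C1 = 8 − 7 = 1 completes the 8 across.

1, 7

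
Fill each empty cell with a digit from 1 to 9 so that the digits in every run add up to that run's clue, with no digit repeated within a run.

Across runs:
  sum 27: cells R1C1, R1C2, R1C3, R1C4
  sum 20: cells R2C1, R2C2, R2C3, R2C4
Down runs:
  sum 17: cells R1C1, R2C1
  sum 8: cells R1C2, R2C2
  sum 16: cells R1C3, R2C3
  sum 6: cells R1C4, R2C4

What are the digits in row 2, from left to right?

17 in 2 cells must be {8,9}; 16 in 2 cells must be {7,9}.
Nothing is forced directly, so branch on R1C1, whose candidates are 8 or 9. If R1C1 = 8: that forces R1C4 = 4, R2C1 = 9, R2C3 = 7, after which R2C4 would have to be in {1,3} for the 20 across but in {2} for the 6 down — contradiction. So R1C1 = 9.
Given what's placed, R1C3 must be 7 to fit the 27 across and 16 down.
R1C4 = 5: the only remaining digit allowed by both the 27 across and the 6 down.
R2C1 = 17 − 9 = 8 completes the 17 down.
R2C3 = 16 − 7 = 9 completes the 16 down.
R2C4 = 6 − 5 = 1 completes the 6 down.
R1C2 = 27 − 21 = 6 completes the 27 across.
R2C2 = 20 − 18 = 2 completes the 20 across.

8 2 9 1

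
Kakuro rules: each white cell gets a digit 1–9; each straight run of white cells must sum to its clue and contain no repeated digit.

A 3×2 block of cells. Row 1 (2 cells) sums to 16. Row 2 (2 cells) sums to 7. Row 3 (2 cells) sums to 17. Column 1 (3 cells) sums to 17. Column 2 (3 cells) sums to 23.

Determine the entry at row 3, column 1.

9

16 in 2 cells must be {7,9}; 17 in 2 cells must be {8,9}; 23 in 3 cells must be {6,8,9}.
The 16 across and the 23 down share only 9, so (1,2) = 9.
Given what's placed, (2,2) must be 6 to fit the 7 across and 23 down.
(3,2) = 23 − 15 = 8 completes the 23 down.
(1,1) = 16 − 9 = 7 completes the 16 across.
(2,1) = 7 − 6 = 1 completes the 7 across.
(3,1) = 17 − 8 = 9 completes the 17 across.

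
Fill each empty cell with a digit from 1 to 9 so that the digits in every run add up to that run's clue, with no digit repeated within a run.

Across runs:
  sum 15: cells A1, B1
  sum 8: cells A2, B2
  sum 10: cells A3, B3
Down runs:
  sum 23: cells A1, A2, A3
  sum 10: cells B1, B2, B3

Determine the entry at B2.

2

23 in 3 cells must be {6,8,9}.
The 8 across and the 23 down share only 6, so A2 = 6.
B2 = 8 − 6 = 2 completes the 8 across.
Given what's placed, B1 must be 7 to fit the 15 across and 10 down.
B3 = 10 − 9 = 1 completes the 10 down.
A1 = 15 − 7 = 8 completes the 15 across.
A3 = 10 − 1 = 9 completes the 10 across.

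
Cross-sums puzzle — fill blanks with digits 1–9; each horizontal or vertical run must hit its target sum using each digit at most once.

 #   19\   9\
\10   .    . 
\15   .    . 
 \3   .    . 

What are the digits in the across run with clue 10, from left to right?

8 2

3 in 2 cells must be {1,2}.
The 15 across and the 9 down share only 6, so R2C2 = 6.
The 3 across and the 19 down share only 2, so R3C1 = 2.
R3C2 = 3 − 2 = 1 completes the 3 across.
R1C2 = 9 − 7 = 2 completes the 9 down.
R2C1 = 15 − 6 = 9 completes the 15 across.
R1C1 = 10 − 2 = 8 completes the 10 across.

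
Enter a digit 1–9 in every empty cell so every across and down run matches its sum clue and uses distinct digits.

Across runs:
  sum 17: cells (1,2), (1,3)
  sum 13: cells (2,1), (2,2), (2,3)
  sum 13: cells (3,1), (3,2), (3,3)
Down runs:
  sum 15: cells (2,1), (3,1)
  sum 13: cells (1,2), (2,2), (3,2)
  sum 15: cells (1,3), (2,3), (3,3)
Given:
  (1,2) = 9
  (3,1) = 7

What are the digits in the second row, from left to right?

17 in 2 cells must be {8,9}.
(1,3) = 17 − 9 = 8 completes the 17 across.
(2,1) = 15 − 7 = 8 completes the 15 down.
Given what's placed, (3,2) must be 1 to fit the 13 across and 13 down.
(3,3) = 13 − 8 = 5 completes the 13 across.
(2,2) = 13 − 10 = 3 completes the 13 down.
(2,3) = 13 − 11 = 2 completes the 13 across.

8 3 2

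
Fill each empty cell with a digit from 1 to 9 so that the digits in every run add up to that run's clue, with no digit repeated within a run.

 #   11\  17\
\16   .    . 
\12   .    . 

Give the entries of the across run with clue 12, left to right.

4 8

16 in 2 cells must be {7,9}; 17 in 2 cells must be {8,9}.
The 16 across and the 17 down share only 9, so R1C2 = 9.
R2C2 = 17 − 9 = 8 completes the 17 down.
R1C1 = 16 − 9 = 7 completes the 16 across.
R2C1 = 12 − 8 = 4 completes the 12 across.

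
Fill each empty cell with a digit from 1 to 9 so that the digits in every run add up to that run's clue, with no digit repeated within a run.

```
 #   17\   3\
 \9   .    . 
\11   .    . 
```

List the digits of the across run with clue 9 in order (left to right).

17 in 2 cells must be {8,9}; 3 in 2 cells must be {1,2}.
The 9 across and the 17 down share only 8, so R1C1 = 8.
R1C2 = 9 − 8 = 1 completes the 9 across.
R2C1 = 17 − 8 = 9 completes the 17 down.
R2C2 = 11 − 9 = 2 completes the 11 across.

8 1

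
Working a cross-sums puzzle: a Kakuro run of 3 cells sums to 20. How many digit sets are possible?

3 distinct digits from 1–9 sum between 6 and 24.
Enumerating: {3,8,9}, {4,7,9}, {5,6,9}, {5,7,8}.

4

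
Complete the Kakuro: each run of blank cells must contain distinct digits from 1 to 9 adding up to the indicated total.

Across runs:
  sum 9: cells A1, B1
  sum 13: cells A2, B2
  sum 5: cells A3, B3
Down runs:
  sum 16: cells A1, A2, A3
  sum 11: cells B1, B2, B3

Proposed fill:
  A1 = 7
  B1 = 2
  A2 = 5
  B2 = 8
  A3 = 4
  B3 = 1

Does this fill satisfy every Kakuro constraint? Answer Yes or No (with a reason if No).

Across: 7+2=9; 5+8=13; 4+1=5. Down: 7+5+4=16; 2+8+1=11. No digit repeats within any run.

Yes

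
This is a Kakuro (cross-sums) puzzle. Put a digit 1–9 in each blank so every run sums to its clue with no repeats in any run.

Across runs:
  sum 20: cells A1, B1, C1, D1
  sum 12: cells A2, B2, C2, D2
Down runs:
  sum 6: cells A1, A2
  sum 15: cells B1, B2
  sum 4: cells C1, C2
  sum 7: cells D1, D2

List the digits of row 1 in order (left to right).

4 in 2 cells must be {1,3}.
Only 6 fits B2 under both its across sum 12 and down sum 15.
B1 = 15 − 6 = 9 completes the 15 down.
Nothing is forced directly, so branch on A2, whose candidates are 1 or 2. If A2 = 1: that forces A1 = 5, after which C1 would have to be in {2,4} for the 20 across but in {1,3} for the 4 down — contradiction. So A2 = 2.
A1 = 6 − 2 = 4 completes the 6 down.
C1 = 1: the only remaining digit allowed by both the 20 across and the 4 down.
D1 = 20 − 14 = 6 completes the 20 across.

4 9 1 6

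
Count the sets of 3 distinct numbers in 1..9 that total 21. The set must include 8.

2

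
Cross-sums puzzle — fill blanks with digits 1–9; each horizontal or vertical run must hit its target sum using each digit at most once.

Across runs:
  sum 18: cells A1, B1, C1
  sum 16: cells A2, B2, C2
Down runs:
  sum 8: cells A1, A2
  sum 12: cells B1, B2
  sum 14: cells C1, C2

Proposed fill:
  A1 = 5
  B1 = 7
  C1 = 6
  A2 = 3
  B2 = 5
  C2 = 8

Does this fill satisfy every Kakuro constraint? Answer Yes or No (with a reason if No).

Yes

Across: 5+7+6=18; 3+5+8=16. Down: 5+3=8; 7+5=12; 6+8=14. No digit repeats within any run.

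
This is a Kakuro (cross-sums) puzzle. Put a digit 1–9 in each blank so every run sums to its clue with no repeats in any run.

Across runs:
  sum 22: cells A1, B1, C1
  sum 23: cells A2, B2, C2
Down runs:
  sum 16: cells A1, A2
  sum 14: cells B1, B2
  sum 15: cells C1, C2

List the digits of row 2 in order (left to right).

9 8 6

23 in 3 cells must be {6,8,9}; 16 in 2 cells must be {7,9}.
The 23 across and the 16 down share only 9, so A2 = 9.
A1 = 16 − 9 = 7 completes the 16 down.
Nothing is forced directly, so branch on B2, whose candidates are 6 or 8. If B2 = 6: then B1 would have to be in {6,9} for the 22 across but in {8} for the 14 down — contradiction. So B2 = 8.
B1 = 14 − 8 = 6 completes the 14 down.
C1 = 22 − 13 = 9 completes the 22 across.
C2 = 23 − 17 = 6 completes the 23 across.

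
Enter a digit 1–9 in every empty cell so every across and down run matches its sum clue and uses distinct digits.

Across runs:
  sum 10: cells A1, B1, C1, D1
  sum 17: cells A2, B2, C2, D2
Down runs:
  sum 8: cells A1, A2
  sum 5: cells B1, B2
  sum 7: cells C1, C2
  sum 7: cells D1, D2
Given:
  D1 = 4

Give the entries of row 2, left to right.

7 2 5 3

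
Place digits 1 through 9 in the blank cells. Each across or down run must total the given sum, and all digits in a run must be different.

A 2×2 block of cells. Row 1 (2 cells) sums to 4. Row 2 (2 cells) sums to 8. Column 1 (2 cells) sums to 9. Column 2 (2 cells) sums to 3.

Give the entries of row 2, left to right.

4 in 2 cells must be {1,3}; 3 in 2 cells must be {1,2}.
The 4 across and the 3 down share only 1, so (1,2) = 1.
(2,2) = 3 − 1 = 2 completes the 3 down.
(1,1) = 4 − 1 = 3 completes the 4 across.
(2,1) = 8 − 2 = 6 completes the 8 across.

6, 2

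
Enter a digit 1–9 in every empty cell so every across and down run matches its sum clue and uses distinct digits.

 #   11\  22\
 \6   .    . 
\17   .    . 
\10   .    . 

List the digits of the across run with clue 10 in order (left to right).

2 8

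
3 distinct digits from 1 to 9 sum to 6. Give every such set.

{1,2,3}

3 distinct digits from 1–9 sum between 6 and 24.
Only one set works: {1,2,3}.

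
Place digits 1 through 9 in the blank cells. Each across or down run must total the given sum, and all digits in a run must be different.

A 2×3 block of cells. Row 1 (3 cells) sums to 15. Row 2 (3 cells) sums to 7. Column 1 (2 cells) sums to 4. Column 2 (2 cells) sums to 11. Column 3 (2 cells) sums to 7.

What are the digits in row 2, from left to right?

7 in 3 cells must be {1,2,4}; 4 in 2 cells must be {1,3}.
The 7 across and the 4 down share only 1, so (2,1) = 1.
(1,1) = 4 − 1 = 3 completes the 4 down.
Nothing is forced directly, so branch on (2,2), whose candidates are 2 or 4. If (2,2) = 2: then (1,2) would have to be in {4,5,7,8} for the 15 across but in {9} for the 11 down — contradiction. So (2,2) = 4.
(1,2) = 11 − 4 = 7 completes the 11 down.
(1,3) = 15 − 10 = 5 completes the 15 across.
(2,3) = 7 − 5 = 2 completes the 7 across.

1 4 2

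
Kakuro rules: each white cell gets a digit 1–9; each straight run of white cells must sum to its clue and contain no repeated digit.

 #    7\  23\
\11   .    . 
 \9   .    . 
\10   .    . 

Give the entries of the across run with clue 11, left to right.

7 in 3 cells must be {1,2,4}; 23 in 3 cells must be {6,8,9}.
Nothing is forced directly, so branch on R1C1, whose candidates are 2 or 4. If R1C1 = 4: then R1C2 would have to be in {7} for the 11 across but in {6,8,9} for the 23 down — contradiction. So R1C1 = 2.
R1C2 = 11 − 2 = 9 completes the 11 across.
Nothing is forced directly, so branch on R2C1, whose candidates are 1 or 4. If R2C1 = 4: then R2C2 would have to be in {5} for the 9 across but in {6,8} for the 23 down — contradiction. So R2C1 = 1.
R2C2 = 9 − 1 = 8 completes the 9 across.
R3C1 = 7 − 3 = 4 completes the 7 down.
R3C2 = 10 − 4 = 6 completes the 10 across.

2 9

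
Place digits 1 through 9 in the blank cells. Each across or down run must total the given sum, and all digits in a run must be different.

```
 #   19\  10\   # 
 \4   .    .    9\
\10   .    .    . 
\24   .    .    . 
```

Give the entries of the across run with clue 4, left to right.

4 in 2 cells must be {1,3}; 24 in 3 cells must be {7,8,9}.
Only 3 fits R1C1 under both its across sum 4 and down sum 19.
R1C2 = 4 − 3 = 1 completes the 4 across.

3 1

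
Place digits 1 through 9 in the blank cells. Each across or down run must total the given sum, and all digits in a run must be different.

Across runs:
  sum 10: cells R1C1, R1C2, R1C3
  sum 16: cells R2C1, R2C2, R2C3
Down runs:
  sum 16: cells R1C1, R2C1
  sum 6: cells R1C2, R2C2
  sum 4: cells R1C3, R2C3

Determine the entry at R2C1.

9

16 in 2 cells must be {7,9}; 4 in 2 cells must be {1,3}.
The 10 across and the 16 down share only 7, so R1C1 = 7.
Given what's placed, R1C3 must be 1 to fit the 10 across and 4 down.
R2C1 = 16 − 7 = 9 completes the 16 down.
R2C3 = 4 − 1 = 3 completes the 4 down.
R1C2 = 10 − 8 = 2 completes the 10 across.
R2C2 = 16 − 12 = 4 completes the 16 across.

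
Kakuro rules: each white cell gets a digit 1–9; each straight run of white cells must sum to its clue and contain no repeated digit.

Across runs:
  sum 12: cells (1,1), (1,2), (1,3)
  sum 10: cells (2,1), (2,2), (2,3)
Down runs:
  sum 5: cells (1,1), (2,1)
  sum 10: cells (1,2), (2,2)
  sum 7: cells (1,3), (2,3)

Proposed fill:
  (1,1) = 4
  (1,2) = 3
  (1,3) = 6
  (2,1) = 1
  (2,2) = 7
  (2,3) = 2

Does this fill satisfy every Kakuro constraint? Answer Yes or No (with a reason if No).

No — the down run (1,3)–(2,3) sums to 8, not 7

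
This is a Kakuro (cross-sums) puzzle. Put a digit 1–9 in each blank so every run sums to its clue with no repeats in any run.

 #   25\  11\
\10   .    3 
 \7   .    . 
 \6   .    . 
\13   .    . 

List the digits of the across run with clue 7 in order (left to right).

11 in 4 cells must be {1,2,3,5}.
R1C1 = 10 − 3 = 7 completes the 10 across.
R4C2 = 5: the only remaining digit allowed by both the 13 across and the 11 down.
R4C1 = 13 − 5 = 8 completes the 13 across.
No cell is forced outright now. R2C2 can only be 1 or 2 (the digits allowed by both its 7 across and its 11 down). If R2C2 = 2: then R2C1 would have to be in {5} for the 7 across but in {1,4,6,9} for the 25 down — contradiction. So R2C2 = 1.
R2C1 = 7 − 1 = 6 completes the 7 across.
R3C1 = 25 − 21 = 4 completes the 25 down.
R3C2 = 6 − 4 = 2 completes the 6 across.

6, 1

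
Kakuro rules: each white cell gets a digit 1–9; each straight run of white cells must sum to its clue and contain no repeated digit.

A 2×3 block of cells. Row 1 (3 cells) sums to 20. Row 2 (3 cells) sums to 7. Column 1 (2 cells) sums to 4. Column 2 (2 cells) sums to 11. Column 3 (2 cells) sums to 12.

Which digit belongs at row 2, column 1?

7 in 3 cells must be {1,2,4}; 4 in 2 cells must be {1,3}.
The 20 across and the 4 down share only 3, so (1,1) = 3.
(2,1) = 4 − 3 = 1 completes the 4 down.
Given what's placed, (2,3) must be 4 to fit the 7 across and 12 down.
(1,3) = 12 − 4 = 8 completes the 12 down.
(2,2) = 7 − 5 = 2 completes the 7 across.
(1,2) = 20 − 11 = 9 completes the 20 across.

1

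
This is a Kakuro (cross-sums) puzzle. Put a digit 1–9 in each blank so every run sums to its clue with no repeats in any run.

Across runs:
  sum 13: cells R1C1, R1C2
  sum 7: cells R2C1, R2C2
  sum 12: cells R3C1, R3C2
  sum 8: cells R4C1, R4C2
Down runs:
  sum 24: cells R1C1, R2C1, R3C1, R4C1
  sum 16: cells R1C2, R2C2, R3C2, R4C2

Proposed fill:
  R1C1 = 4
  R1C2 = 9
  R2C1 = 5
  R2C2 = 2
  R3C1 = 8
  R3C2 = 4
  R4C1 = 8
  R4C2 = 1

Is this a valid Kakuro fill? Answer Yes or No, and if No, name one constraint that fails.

No — the across run R4C1–R4C2 sums to 9, not 8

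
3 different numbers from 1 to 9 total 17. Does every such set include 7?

Counterexample: {2,6,9} sums to 17 without using 7.

No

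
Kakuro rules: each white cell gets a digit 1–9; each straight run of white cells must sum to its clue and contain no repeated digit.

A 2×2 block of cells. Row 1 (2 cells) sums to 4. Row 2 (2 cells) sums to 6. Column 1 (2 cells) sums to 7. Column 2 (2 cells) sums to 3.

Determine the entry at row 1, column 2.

4 in 2 cells must be {1,3}; 3 in 2 cells must be {1,2}.
The 4 across and the 3 down share only 1, so (1,2) = 1.
(2,2) = 3 − 1 = 2 completes the 3 down.
(1,1) = 4 − 1 = 3 completes the 4 across.
(2,1) = 6 − 2 = 4 completes the 6 across.

1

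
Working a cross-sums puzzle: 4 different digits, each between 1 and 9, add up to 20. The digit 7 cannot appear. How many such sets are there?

7

4 distinct digits from 1–9 sum between 10 and 30.
Dropping sets that contain 7.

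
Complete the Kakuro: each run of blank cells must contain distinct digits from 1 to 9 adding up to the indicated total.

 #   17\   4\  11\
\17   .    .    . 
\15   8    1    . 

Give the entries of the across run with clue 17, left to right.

9 3 5

17 in 2 cells must be {8,9}; 4 in 2 cells must be {1,3}.
R1C1 = 17 − 8 = 9 completes the 17 down.
R1C2 = 4 − 1 = 3 completes the 4 down.
R1C3 = 17 − 12 = 5 completes the 17 across.
R2C3 = 15 − 9 = 6 completes the 15 across.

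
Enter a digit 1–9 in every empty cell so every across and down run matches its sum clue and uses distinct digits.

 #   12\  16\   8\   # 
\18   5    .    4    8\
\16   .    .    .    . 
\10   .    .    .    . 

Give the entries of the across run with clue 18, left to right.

10 in 4 cells must be {1,2,3,4}.
R1C2 = 18 − 9 = 9 completes the 18 across.

5 9 4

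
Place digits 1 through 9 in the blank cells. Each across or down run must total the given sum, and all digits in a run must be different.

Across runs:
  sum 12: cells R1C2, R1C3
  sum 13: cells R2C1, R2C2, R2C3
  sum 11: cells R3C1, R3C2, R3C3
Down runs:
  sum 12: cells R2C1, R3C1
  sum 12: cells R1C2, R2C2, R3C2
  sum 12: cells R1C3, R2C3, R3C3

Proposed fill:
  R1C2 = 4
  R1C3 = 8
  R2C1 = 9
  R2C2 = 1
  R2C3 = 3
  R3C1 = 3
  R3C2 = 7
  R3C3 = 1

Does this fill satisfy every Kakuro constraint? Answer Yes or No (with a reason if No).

Across: 4+8=12; 9+1+3=13; 3+7+1=11. Down: 9+3=12; 4+1+7=12; 8+3+1=12. No digit repeats within any run.

Yes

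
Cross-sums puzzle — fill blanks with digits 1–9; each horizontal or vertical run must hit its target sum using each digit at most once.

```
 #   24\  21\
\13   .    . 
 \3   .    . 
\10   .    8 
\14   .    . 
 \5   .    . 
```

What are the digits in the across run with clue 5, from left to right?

4 1

3 in 2 cells must be {1,2}.
R3C1 = 10 − 8 = 2 completes the 10 across.
Given what's placed, R2C1 must be 1 to fit the 3 across and 24 down.
R2C2 = 3 − 1 = 2 completes the 3 across.
R4C2 = 6: the only remaining digit allowed by both the 14 across and the 21 down.
Given what's placed, R5C1 must be 4 to fit the 5 across and 24 down.
R5C2 = 5 − 4 = 1 completes the 5 across.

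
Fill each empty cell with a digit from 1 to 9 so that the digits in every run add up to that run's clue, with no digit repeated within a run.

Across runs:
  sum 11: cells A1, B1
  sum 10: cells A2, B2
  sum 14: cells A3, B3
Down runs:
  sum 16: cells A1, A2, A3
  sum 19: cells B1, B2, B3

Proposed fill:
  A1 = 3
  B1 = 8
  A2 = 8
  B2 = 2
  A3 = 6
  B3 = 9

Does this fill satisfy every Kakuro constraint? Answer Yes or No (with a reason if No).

No — the across run A3–B3 sums to 15, not 14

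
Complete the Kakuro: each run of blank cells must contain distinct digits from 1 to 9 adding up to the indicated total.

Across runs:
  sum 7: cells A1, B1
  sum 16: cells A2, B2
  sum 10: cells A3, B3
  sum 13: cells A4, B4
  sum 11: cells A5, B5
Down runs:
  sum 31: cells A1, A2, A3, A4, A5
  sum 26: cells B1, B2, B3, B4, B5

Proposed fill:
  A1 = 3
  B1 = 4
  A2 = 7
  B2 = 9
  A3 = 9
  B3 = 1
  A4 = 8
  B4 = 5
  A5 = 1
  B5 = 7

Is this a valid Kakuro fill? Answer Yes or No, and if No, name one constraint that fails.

No — the down run A1–A5 sums to 28, not 31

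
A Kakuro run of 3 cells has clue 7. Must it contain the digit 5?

The only way to make 7 from 3 distinct digits is {1,2,4}, which does not contain 5.

No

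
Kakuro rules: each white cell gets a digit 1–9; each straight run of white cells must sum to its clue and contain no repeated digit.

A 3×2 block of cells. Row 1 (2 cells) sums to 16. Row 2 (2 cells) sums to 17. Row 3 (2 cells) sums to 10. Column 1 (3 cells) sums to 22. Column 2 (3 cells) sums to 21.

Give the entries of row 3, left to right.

16 in 2 cells must be {7,9}; 17 in 2 cells must be {8,9}.
Nothing is forced directly, so branch on (1,1), whose candidates are 7 or 9. If (1,1) = 9: that forces (1,2) = 7, (2,1) = 8, (2,2) = 9, after which (3,1) would have to be in {1,2,3,4,6,7,8,9} for the 10 across but in {5} for the 22 down — contradiction. So (1,1) = 7.
(1,2) = 16 − 7 = 9 completes the 16 across.
Given what's placed, (2,1) must be 9 to fit the 17 across and 22 down.
(2,2) = 17 − 9 = 8 completes the 17 across.
(3,1) = 22 − 16 = 6 completes the 22 down.
(3,2) = 10 − 6 = 4 completes the 10 across.

6 4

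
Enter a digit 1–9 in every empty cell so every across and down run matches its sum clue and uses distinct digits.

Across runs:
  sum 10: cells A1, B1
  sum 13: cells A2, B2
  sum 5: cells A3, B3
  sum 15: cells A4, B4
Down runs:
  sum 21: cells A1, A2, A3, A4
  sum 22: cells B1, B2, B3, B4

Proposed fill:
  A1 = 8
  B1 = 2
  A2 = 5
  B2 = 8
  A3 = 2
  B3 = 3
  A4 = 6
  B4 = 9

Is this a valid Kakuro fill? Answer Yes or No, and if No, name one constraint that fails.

Yes

Across: 8+2=10; 5+8=13; 2+3=5; 6+9=15. Down: 8+5+2+6=21; 2+8+3+9=22. No digit repeats within any run.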